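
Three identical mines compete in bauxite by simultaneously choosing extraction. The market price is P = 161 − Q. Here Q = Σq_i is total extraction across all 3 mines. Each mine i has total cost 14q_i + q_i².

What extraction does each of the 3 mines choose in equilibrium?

24.5

A representative mine's profit is π_i = q_i(161 − Q) − 14q_i − q_i², with Q = q_i + Σ_{j≠i} q_j.
First-order condition: 147 − 4q_i − Σ_{j≠i} q_j = 0.
Imposing symmetry (q_j = q for all j) turns Σ_{j≠i} q_j into 2q, so 147 = 6q and q = 24.5.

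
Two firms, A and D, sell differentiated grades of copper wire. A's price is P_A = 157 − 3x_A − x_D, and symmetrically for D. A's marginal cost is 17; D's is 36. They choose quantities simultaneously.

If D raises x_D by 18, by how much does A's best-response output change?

-3

Firm A's profit: π = x_A(157 − 3x_A − x_D) − 17x_A.
∂π/∂x_A = 140 − 6x_A − x_D = 0 ⇒ x_A = 70/3 − (1/6)x_D.
The reaction-function slope is −1/6, so an 18-unit rise in x_D moves x_A by −1/6 × 18 = −3. A's best response falls — the actions are strategic substitutes.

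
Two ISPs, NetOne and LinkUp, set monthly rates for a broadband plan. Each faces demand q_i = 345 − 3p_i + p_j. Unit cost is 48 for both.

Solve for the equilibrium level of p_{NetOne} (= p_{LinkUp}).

NetOne's profit: π = (p_{NetOne} − 48)(345 − 3p_{NetOne} + p_{LinkUp}).
∂π/∂p_{NetOne} = 489 − 6p_{NetOne} + p_{LinkUp} = 0 ⇒ p_{NetOne} = 81.5 + (1/6)p_{LinkUp}.
By symmetry p_{LinkUp} = p_{NetOne}; substituting into the reaction function, (5/6)p_{NetOne} = 81.5 and p_{NetOne} = 97.8.

97.8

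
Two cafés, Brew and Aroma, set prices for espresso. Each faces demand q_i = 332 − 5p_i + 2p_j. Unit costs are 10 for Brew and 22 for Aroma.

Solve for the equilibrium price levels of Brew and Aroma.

Brew's profit: π = (p_{Brew} − 10)(332 − 5p_{Brew} + 2p_{Aroma}).
∂π/∂p_{Brew} = 382 − 10p_{Brew} + 2p_{Aroma} = 0 ⇒ p_{Brew} = 38.2 + 0.2p_{Aroma}.
Similarly p_{Aroma} = 44.2 + 0.2p_{Brew}.
Solving the two reaction functions simultaneously: (1 − (0.2)(0.2))p_{Brew} = 38.2 + 0.2·44.2, so 0.96p_{Brew} = 47.04 and p_{Brew} = 49.
Then p_{Aroma} = 44.2 + 0.2·49 = 54.

49, 54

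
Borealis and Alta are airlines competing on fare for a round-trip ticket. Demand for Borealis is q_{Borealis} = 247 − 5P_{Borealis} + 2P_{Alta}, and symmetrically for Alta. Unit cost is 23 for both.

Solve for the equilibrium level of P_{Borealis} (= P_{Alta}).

45.25

Borealis's profit: π = (P_{Borealis} − 23)(247 − 5P_{Borealis} + 2P_{Alta}).
∂π/∂P_{Borealis} = 362 − 10P_{Borealis} + 2P_{Alta} = 0 ⇒ P_{Borealis} = 36.2 + 0.2P_{Alta}.
Setting P_{Borealis} = P_{Alta} in the reaction function: P_{Borealis} = 36.2 + 0.2P_{Borealis}, so P_{Borealis} = 36.2 / 0.8 = 45.25.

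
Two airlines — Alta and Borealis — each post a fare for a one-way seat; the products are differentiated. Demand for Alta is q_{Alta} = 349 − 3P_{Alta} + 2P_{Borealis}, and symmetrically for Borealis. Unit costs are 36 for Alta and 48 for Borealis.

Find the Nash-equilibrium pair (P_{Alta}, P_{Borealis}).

116.5, 121

Alta's profit: π = (P_{Alta} − 36)(349 − 3P_{Alta} + 2P_{Borealis}).
∂π/∂P_{Alta} = 457 − 6P_{Alta} + 2P_{Borealis} = 0 ⇒ P_{Alta} = 457/6 + (1/3)P_{Borealis}.
Similarly P_{Borealis} = 493/6 + (1/3)P_{Alta}.
Substituting the second reaction function into the first: P_{Alta} = 457/6 + (1/3)(493/6 + (1/3)P_{Alta}), which gives (8/9)P_{Alta} = 932/9 ⇒ P_{Alta} = 116.5.
Then P_{Borealis} = 493/6 + (1/3)·116.5 = 121.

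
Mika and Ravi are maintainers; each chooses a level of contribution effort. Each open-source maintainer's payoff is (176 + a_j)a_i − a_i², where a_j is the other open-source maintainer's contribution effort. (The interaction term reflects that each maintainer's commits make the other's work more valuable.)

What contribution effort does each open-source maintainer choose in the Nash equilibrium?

176

Mika's payoff is (176 + a_R)a_M − a_M².
∂π/∂a_M = 176 + a_R − 2a_M = 0, so a_M = 88 + 0.5a_R.
The game is symmetric, so in equilibrium a_R = a_M: the reaction function gives 0.5a_M = 88, hence a_M = 176.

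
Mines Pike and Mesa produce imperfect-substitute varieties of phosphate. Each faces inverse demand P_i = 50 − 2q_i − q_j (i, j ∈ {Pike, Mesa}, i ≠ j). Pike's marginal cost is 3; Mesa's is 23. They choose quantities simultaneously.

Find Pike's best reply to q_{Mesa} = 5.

Mine Pike's profit: π = q_{Pike}(50 − 2q_{Pike} − q_{Mesa}) − 3q_{Pike}.
∂π/∂q_{Pike} = 47 − 4q_{Pike} − q_{Mesa} = 0 ⇒ q_{Pike} = 11.75 − 0.25q_{Mesa}.
At q_{Mesa} = 5: q_{Pike} = 11.75 − 0.25·5 = 10.5.

10.5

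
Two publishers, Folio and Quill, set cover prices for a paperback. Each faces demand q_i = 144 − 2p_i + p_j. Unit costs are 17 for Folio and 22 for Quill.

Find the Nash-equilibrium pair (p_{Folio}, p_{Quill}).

Folio's profit: π = (p_{Folio} − 17)(144 − 2p_{Folio} + p_{Quill}).
∂π/∂p_{Folio} = 178 − 4p_{Folio} + p_{Quill} = 0 ⇒ p_{Folio} = 44.5 + 0.25p_{Quill}.
Similarly p_{Quill} = 47 + 0.25p_{Folio}.
Solving the two reaction functions simultaneously: (1 − (0.25)(0.25))p_{Folio} = 44.5 + 0.25·47, so 0.9375p_{Folio} = 56.25 and p_{Folio} = 60.
Then p_{Quill} = 47 + 0.25·60 = 62.

60, 62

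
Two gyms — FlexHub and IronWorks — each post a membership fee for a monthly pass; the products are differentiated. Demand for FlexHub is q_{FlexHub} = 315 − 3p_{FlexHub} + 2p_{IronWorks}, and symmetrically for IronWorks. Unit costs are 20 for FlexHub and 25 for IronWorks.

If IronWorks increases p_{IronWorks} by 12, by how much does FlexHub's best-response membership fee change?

4

FlexHub's profit: π = (p_{FlexHub} − 20)(315 − 3p_{FlexHub} + 2p_{IronWorks}).
∂π/∂p_{FlexHub} = 375 − 6p_{FlexHub} + 2p_{IronWorks} = 0 ⇒ p_{FlexHub} = 62.5 + (1/3)p_{IronWorks}.
The reaction-function slope is 1/3, so a 12-unit rise in p_{IronWorks} moves p_{FlexHub} by 1/3 × 12 = 4. FlexHub's best response rises — the actions are strategic complements.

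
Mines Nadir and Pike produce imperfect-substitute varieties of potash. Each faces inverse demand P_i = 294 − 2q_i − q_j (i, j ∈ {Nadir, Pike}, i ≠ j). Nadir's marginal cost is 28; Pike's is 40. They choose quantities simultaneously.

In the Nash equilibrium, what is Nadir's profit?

5832

Mine Nadir's profit: π = q_{Nadir}(294 − 2q_{Nadir} − q_{Pike}) − 28q_{Nadir}.
∂π/∂q_{Nadir} = 266 − 4q_{Nadir} − q_{Pike} = 0 ⇒ q_{Nadir} = 66.5 − 0.25q_{Pike}.
Similarly q_{Pike} = 63.5 − 0.25q_{Nadir}.
Substituting the second reaction function into the first: q_{Nadir} = 66.5 − 0.25(63.5 − 0.25q_{Nadir}), which gives 0.9375q_{Nadir} = 50.625 ⇒ q_{Nadir} = 54.
Then q_{Pike} = 63.5 − 0.25·54 = 50.
P_{Nadir} = 294 − 2·54 − 50 = 136.
Profit = (136 − 28)·54 = 5832.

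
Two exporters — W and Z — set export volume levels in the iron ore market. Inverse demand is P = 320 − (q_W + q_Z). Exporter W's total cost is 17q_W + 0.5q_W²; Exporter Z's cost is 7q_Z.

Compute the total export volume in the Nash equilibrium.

Exporter W's profit: π = q_W(320 − (q_W + q_Z)) − 17q_W − 0.5q_W².
∂π/∂q_W = 303 − 3q_W − q_Z = 0, so q_W = 101 − (1/3)q_Z.
For Z: ∂π/∂q_Z = 313 − 2q_Z − q_W = 0 ⇒ q_Z = 156.5 − 0.5q_W.
Substituting the second reaction function into the first: q_W = 101 − (1/3)(156.5 − 0.5q_W), which gives (5/6)q_W = 293/6 ⇒ q_W = 58.6.
Then q_Z = 156.5 − 0.5·58.6 = 127.2.
Total export volume: 58.6 + 127.2 = 185.8.

185.8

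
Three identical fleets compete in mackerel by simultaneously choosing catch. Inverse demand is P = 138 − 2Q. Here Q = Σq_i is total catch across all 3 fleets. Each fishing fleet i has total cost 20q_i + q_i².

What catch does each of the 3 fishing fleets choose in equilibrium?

11.8

A representative fishing fleet's profit is π_i = q_i(138 − 2Q) − 20q_i − q_i², with Q = q_i + Σ_{j≠i} q_j.
First-order condition: 118 − 6q_i − 2Σ_{j≠i} q_j = 0.
In a symmetric equilibrium every fishing fleet chooses the same q, so Σ_{j≠i} q_j = 2q. The condition becomes 118 − 10q = 0, giving q = 118/10 = 11.8.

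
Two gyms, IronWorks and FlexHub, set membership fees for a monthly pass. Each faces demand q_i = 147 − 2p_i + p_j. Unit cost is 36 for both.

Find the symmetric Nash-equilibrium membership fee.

73

IronWorks's profit: π = (p_{IronWorks} − 36)(147 − 2p_{IronWorks} + p_{FlexHub}).
∂π/∂p_{IronWorks} = 219 − 4p_{IronWorks} + p_{FlexHub} = 0 ⇒ p_{IronWorks} = 54.75 + 0.25p_{FlexHub}.
The game is symmetric, so in equilibrium p_{FlexHub} = p_{IronWorks}: the reaction function gives 0.75p_{IronWorks} = 54.75, hence p_{IronWorks} = 73.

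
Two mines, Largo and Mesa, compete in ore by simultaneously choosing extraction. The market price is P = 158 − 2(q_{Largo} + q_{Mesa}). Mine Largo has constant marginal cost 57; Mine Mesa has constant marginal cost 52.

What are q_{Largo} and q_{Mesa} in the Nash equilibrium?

Mine Largo's profit: π = q_{Largo}(158 − 2(q_{Largo} + q_{Mesa})) − 57q_{Largo}.
∂π/∂q_{Largo} = 101 − 4q_{Largo} − 2q_{Mesa} = 0, so q_{Largo} = 25.25 − 0.5q_{Mesa}.
By the same steps for Mesa: q_{Mesa} = 26.5 − 0.5q_{Largo}.
Substituting the second reaction function into the first: q_{Largo} = 25.25 − 0.5(26.5 − 0.5q_{Largo}), which gives 0.75q_{Largo} = 12 ⇒ q_{Largo} = 16.
Then q_{Mesa} = 26.5 − 0.5·16 = 18.5.

16, 18.5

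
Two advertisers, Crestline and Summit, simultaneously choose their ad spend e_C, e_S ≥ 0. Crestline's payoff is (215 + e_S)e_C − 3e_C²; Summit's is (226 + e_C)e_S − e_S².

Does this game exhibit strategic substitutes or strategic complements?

strategic complements

Expanding Crestline's payoff: 215e_C + e_Se_C − 3e_C².
∂π/∂e_C = 215 + e_S − 6e_C = 0, so e_C = 215/6 + (1/6)e_S.
The best-response slope de_C/de_S = 1/6 > 0: the reaction function is upward-sloping, so the choices are strategic complements.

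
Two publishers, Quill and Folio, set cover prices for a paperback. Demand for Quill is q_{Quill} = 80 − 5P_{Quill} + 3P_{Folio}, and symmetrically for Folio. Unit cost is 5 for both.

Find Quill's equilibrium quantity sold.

50

Quill's profit: π = (P_{Quill} − 5)(80 − 5P_{Quill} + 3P_{Folio}).
∂π/∂P_{Quill} = 105 − 10P_{Quill} + 3P_{Folio} = 0 ⇒ P_{Quill} = 10.5 + 0.3P_{Folio}.
The game is symmetric, so in equilibrium P_{Folio} = P_{Quill}: the reaction function gives 0.7P_{Quill} = 10.5, hence P_{Quill} = 15.
q_{Quill} = 80 − 5·15 + 3·15 = 50.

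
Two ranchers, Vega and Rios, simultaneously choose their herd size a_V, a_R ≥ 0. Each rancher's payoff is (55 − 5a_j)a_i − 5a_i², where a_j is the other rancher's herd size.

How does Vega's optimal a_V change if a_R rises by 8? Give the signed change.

-4

Vega's payoff is (55 − 5a_R)a_V − 5a_V².
∂π/∂a_V = 55 − 5a_R − 10a_V = 0, so a_V = 5.5 − 0.5a_R.
The reaction-function slope is −0.5, so an 8-unit rise in a_R moves a_V by −0.5 × 8 = −4. Vega's best response falls — the actions are strategic substitutes.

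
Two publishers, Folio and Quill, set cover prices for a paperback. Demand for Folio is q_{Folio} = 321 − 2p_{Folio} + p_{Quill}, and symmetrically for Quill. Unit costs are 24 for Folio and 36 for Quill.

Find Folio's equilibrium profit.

Folio's profit: π = (p_{Folio} − 24)(321 − 2p_{Folio} + p_{Quill}).
∂π/∂p_{Folio} = 369 − 4p_{Folio} + p_{Quill} = 0 ⇒ p_{Folio} = 92.25 + 0.25p_{Quill}.
Similarly p_{Quill} = 98.25 + 0.25p_{Folio}.
Solving the two reaction functions simultaneously: (1 − (0.25)(0.25))p_{Folio} = 92.25 + 0.25·98.25, so 0.9375p_{Folio} = 116.8125 and p_{Folio} = 124.6.
Then p_{Quill} = 98.25 + 0.25·124.6 = 129.4.
q_{Folio} = 321 − 2·124.6 + 129.4 = 201.2.
Profit = (124.6 − 24)·201.2 = 20240.72.

20240.72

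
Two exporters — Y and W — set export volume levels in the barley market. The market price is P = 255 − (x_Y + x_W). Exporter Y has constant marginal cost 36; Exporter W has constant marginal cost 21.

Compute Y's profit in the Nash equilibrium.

4624

Exporter Y's profit: π = x_Y(255 − (x_Y + x_W)) − 36x_Y.
∂π/∂x_Y = 219 − 2x_Y − x_W = 0, so x_Y = 109.5 − 0.5x_W.
By the same steps for W: x_W = 117 − 0.5x_Y.
Solving the two reaction functions simultaneously: (1 − (−0.5)(−0.5))x_Y = 109.5 − 0.5·117, so 0.75x_Y = 51 and x_Y = 68.
Then x_W = 117 − 0.5·68 = 83.
Price P = 255 − 151 = 104.
Y's profit: (104 − 36)·68 = 4624.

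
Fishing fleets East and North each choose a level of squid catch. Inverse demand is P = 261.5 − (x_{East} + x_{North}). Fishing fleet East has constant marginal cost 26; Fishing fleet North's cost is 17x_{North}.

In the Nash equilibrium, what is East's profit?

5700.25

Fishing fleet East's profit: π = x_{East}(261.5 − (x_{East} + x_{North})) − 26x_{East}.
∂π/∂x_{East} = 235.5 − 2x_{East} − x_{North} = 0, so x_{East} = 117.75 − 0.5x_{North}.
By the same steps for North: x_{North} = 122.25 − 0.5x_{East}.
Solving the two reaction functions simultaneously: (1 − (−0.5)(−0.5))x_{East} = 117.75 − 0.5·122.25, so 0.75x_{East} = 56.625 and x_{East} = 75.5.
Then x_{North} = 122.25 − 0.5·75.5 = 84.5.
Price P = 261.5 − 160 = 101.5.
East's profit: (101.5 − 26)·75.5 = 5700.25.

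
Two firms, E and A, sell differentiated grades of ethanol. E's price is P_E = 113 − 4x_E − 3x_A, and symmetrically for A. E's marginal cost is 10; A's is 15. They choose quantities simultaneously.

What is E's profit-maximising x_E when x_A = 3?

Firm E's profit: π = x_E(113 − 4x_E − 3x_A) − 10x_E.
∂π/∂x_E = 103 − 8x_E − 3x_A = 0 ⇒ x_E = 12.875 − 0.375x_A.
At x_A = 3: x_E = 12.875 − 0.375·3 = 11.75.

11.75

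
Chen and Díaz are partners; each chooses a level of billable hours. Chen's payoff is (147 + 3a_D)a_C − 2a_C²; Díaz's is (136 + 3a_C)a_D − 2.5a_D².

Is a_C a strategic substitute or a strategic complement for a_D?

Expanding Chen's payoff: 147a_C + 3a_Da_C − 2a_C².
∂π/∂a_C = 147 + 3a_D − 4a_C = 0, so a_C = 36.75 + 0.75a_D.
The best-response slope da_C/da_D = 0.75 > 0: the reaction function is upward-sloping, so the choices are strategic complements.

strategic complements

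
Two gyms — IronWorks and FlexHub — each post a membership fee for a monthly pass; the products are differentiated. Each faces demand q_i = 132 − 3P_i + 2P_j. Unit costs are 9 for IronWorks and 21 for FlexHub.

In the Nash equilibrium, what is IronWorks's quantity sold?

99

IronWorks's profit: π = (P_{IronWorks} − 9)(132 − 3P_{IronWorks} + 2P_{FlexHub}).
∂π/∂P_{IronWorks} = 159 − 6P_{IronWorks} + 2P_{FlexHub} = 0 ⇒ P_{IronWorks} = 26.5 + (1/3)P_{FlexHub}.
Similarly P_{FlexHub} = 32.5 + (1/3)P_{IronWorks}.
Plugging P_{FlexHub} into IronWorks's best response: P_{IronWorks} = 26.5 + (1/3)(32.5 + (1/3)P_{IronWorks}) ⇒ (8/9)P_{IronWorks} = 112/3, so P_{IronWorks} = 42.
Then P_{FlexHub} = 32.5 + (1/3)·42 = 46.5.
q_{IronWorks} = 132 − 3·42 + 2·46.5 = 99.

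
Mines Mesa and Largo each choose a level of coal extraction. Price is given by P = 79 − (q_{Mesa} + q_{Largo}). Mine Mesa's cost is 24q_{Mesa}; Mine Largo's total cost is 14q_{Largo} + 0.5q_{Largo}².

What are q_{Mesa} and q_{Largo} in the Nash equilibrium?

20, 15

Mine Mesa's profit: π = q_{Mesa}(79 − (q_{Mesa} + q_{Largo})) − 24q_{Mesa}.
∂π/∂q_{Mesa} = 55 − 2q_{Mesa} − q_{Largo} = 0, so q_{Mesa} = 27.5 − 0.5q_{Largo}.
For Largo: ∂π/∂q_{Largo} = 65 − 3q_{Largo} − q_{Mesa} = 0 ⇒ q_{Largo} = 65/3 − (1/3)q_{Mesa}.
Solving the two reaction functions simultaneously: (1 − (−0.5)(−1/3))q_{Mesa} = 27.5 − 0.5·(65/3), so (5/6)q_{Mesa} = 50/3 and q_{Mesa} = 20.
Then q_{Largo} = 65/3 − (1/3)·20 = 15.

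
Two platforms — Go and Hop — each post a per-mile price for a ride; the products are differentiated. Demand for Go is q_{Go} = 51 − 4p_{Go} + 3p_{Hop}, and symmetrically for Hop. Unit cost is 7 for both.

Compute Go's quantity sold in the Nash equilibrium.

Go's profit: π = (p_{Go} − 7)(51 − 4p_{Go} + 3p_{Hop}).
∂π/∂p_{Go} = 79 − 8p_{Go} + 3p_{Hop} = 0 ⇒ p_{Go} = 9.875 + 0.375p_{Hop}.
The game is symmetric, so in equilibrium p_{Hop} = p_{Go}: the reaction function gives 0.625p_{Go} = 9.875, hence p_{Go} = 15.8.
q_{Go} = 51 − 4·15.8 + 3·15.8 = 35.2.

35.2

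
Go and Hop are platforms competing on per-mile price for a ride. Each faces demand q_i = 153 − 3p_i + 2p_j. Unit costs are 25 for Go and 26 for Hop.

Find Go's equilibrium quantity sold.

96.5625

Go's profit: π = (p_{Go} − 25)(153 − 3p_{Go} + 2p_{Hop}).
∂π/∂p_{Go} = 228 − 6p_{Go} + 2p_{Hop} = 0 ⇒ p_{Go} = 38 + (1/3)p_{Hop}.
Similarly p_{Hop} = 38.5 + (1/3)p_{Go}.
Substituting the second reaction function into the first: p_{Go} = 38 + (1/3)(38.5 + (1/3)p_{Go}), which gives (8/9)p_{Go} = 305/6 ⇒ p_{Go} = 57.1875.
Then p_{Hop} = 38.5 + (1/3)·57.1875 = 57.5625.
q_{Go} = 153 − 3·57.1875 + 2·57.5625 = 96.5625.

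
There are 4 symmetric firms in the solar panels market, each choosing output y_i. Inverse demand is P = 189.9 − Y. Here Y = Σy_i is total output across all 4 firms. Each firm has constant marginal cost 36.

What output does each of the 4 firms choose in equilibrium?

A representative firm's profit is π_i = y_i(189.9 − Y) − 36y_i, with Y = y_i + Σ_{j≠i} y_j.
First-order condition: 153.9 − 2y_i − Σ_{j≠i} y_j = 0.
Imposing symmetry (y_j = y for all j) turns Σ_{j≠i} y_j into 3y, so 153.9 = 5y and y = 30.78.

30.78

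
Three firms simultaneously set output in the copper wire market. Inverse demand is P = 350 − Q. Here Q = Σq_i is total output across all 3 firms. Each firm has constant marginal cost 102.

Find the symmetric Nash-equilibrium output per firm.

A representative firm's profit is π_i = q_i(350 − Q) − 102q_i, with Q = q_i + Σ_{j≠i} q_j.
First-order condition: 248 − 2q_i − Σ_{j≠i} q_j = 0.
With identical firms, set every q_j = q: then 248 − 2q − 2q = 0, i.e. q = 248/4 = 62.

62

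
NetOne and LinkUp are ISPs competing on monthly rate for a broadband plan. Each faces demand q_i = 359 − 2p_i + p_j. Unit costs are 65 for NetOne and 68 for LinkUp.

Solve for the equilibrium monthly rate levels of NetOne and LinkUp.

163.4, 164.6

NetOne's profit: π = (p_{NetOne} − 65)(359 − 2p_{NetOne} + p_{LinkUp}).
∂π/∂p_{NetOne} = 489 − 4p_{NetOne} + p_{LinkUp} = 0 ⇒ p_{NetOne} = 122.25 + 0.25p_{LinkUp}.
Similarly p_{LinkUp} = 123.75 + 0.25p_{NetOne}.
Plugging p_{LinkUp} into NetOne's best response: p_{NetOne} = 122.25 + 0.25(123.75 + 0.25p_{NetOne}) ⇒ 0.9375p_{NetOne} = 153.1875, so p_{NetOne} = 163.4.
Then p_{LinkUp} = 123.75 + 0.25·163.4 = 164.6.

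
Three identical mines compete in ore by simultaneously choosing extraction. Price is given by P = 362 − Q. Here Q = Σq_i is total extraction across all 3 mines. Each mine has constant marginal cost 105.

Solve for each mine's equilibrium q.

A representative mine's profit is π_i = q_i(362 − Q) − 105q_i, with Q = q_i + Σ_{j≠i} q_j.
First-order condition: 257 − 2q_i − Σ_{j≠i} q_j = 0.
In a symmetric equilibrium every mine chooses the same q, so Σ_{j≠i} q_j = 2q. The condition becomes 257 − 4q = 0, giving q = 257/4 = 64.25.

64.25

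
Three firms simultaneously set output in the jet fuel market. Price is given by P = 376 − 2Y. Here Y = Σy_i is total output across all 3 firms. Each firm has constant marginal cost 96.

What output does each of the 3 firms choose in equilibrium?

A representative firm's profit is π_i = y_i(376 − 2Y) − 96y_i, with Y = y_i + Σ_{j≠i} y_j.
First-order condition: 280 − 4y_i − 2Σ_{j≠i} y_j = 0.
In a symmetric equilibrium every firm chooses the same y, so Σ_{j≠i} y_j = 2y. The condition becomes 280 − 8y = 0, giving y = 280/8 = 35.

35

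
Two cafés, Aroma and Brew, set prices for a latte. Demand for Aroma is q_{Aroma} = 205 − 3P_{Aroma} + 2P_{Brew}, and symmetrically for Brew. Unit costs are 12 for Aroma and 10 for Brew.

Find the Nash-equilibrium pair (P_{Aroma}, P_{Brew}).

59.875, 59.125

Aroma's profit: π = (P_{Aroma} − 12)(205 − 3P_{Aroma} + 2P_{Brew}).
∂π/∂P_{Aroma} = 241 − 6P_{Aroma} + 2P_{Brew} = 0 ⇒ P_{Aroma} = 241/6 + (1/3)P_{Brew}.
Similarly P_{Brew} = 235/6 + (1/3)P_{Aroma}.
Plugging P_{Brew} into Aroma's best response: P_{Aroma} = 241/6 + (1/3)(235/6 + (1/3)P_{Aroma}) ⇒ (8/9)P_{Aroma} = 479/9, so P_{Aroma} = 59.875.
Then P_{Brew} = 235/6 + (1/3)·59.875 = 59.125.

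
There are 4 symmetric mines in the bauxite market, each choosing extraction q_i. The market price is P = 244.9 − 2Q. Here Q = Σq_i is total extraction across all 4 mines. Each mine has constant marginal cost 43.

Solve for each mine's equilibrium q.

A representative mine's profit is π_i = q_i(244.9 − 2Q) − 43q_i, with Q = q_i + Σ_{j≠i} q_j.
First-order condition: 201.9 − 4q_i − 2Σ_{j≠i} q_j = 0.
In a symmetric equilibrium every mine chooses the same q, so Σ_{j≠i} q_j = 3q. The condition becomes 201.9 − 10q = 0, giving q = 201.9/10 = 20.19.

20.19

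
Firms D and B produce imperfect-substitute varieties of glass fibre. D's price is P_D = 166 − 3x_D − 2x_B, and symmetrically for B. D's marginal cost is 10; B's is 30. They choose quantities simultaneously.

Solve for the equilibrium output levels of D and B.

Firm D's profit: π = x_D(166 − 3x_D − 2x_B) − 10x_D.
∂π/∂x_D = 156 − 6x_D − 2x_B = 0 ⇒ x_D = 26 − (1/3)x_B.
Similarly x_B = 68/3 − (1/3)x_D.
Plugging x_B into D's best response: x_D = 26 − (1/3)(68/3 − (1/3)x_D) ⇒ (8/9)x_D = 166/9, so x_D = 20.75.
Then x_B = 68/3 − (1/3)·20.75 = 15.75.

20.75, 15.75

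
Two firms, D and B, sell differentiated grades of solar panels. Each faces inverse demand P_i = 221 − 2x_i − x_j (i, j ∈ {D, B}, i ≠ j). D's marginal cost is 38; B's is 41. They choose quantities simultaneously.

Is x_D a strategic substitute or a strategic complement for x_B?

strategic substitutes

Firm D's profit: π = x_D(221 − 2x_D − x_B) − 38x_D.
∂π/∂x_D = 183 − 4x_D − x_B = 0 ⇒ x_D = 45.75 − 0.25x_B.
The best-response slope dx_D/dx_B = −0.25 < 0: the reaction function is downward-sloping, so the choices are strategic substitutes.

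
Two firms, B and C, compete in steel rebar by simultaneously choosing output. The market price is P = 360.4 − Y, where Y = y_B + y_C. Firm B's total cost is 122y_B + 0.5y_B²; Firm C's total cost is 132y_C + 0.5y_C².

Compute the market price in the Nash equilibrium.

Firm B's profit: π = y_B(360.4 − (y_B + y_C)) − 122y_B − 0.5y_B².
∂π/∂y_B = 238.4 − 3y_B − y_C = 0, so y_B = 1192/15 − (1/3)y_C.
By the same steps for C: y_C = 1142/15 − (1/3)y_B.
Solving the two reaction functions simultaneously: (1 − (−1/3)(−1/3))y_B = 1192/15 − (1/3)·(1142/15), so (8/9)y_B = 2434/45 and y_B = 60.85.
Then y_C = 1142/15 − (1/3)·60.85 = 55.85.
Equilibrium price: P = 360.4 − 116.7 = 243.7.

243.7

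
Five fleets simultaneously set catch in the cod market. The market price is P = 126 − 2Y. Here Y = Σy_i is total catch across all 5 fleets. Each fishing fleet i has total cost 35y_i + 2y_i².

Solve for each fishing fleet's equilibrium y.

5.6875

A representative fishing fleet's profit is π_i = y_i(126 − 2Y) − 35y_i − 2y_i², with Y = y_i + Σ_{j≠i} y_j.
First-order condition: 91 − 8y_i − 2Σ_{j≠i} y_j = 0.
Imposing symmetry (y_j = y for all j) turns Σ_{j≠i} y_j into 4y, so 91 = 16y and y = 5.6875.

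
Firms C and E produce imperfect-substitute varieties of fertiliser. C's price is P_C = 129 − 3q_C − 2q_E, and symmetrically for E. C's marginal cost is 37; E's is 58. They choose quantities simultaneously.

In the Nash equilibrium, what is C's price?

Firm C's profit: π = q_C(129 − 3q_C − 2q_E) − 37q_C.
∂π/∂q_C = 92 − 6q_C − 2q_E = 0 ⇒ q_C = 46/3 − (1/3)q_E.
Similarly q_E = 71/6 − (1/3)q_C.
Substituting the second reaction function into the first: q_C = 46/3 − (1/3)(71/6 − (1/3)q_C), which gives (8/9)q_C = 205/18 ⇒ q_C = 12.8125.
Then q_E = 71/6 − (1/3)·12.8125 = 7.5625.
P_C = 129 − 3·12.8125 − 2·7.5625 = 75.4375.

75.4375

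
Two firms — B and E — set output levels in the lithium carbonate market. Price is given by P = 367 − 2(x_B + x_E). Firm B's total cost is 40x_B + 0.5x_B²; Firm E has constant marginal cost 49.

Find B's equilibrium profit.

Firm B's profit: π = x_B(367 − 2(x_B + x_E)) − 40x_B − 0.5x_B².
∂π/∂x_B = 327 − 5x_B − 2x_E = 0, so x_B = 65.4 − 0.4x_E.
For E: ∂π/∂x_E = 318 − 4x_E − 2x_B = 0 ⇒ x_E = 79.5 − 0.5x_B.
Plugging x_E into B's best response: x_B = 65.4 − 0.4(79.5 − 0.5x_B) ⇒ 0.8x_B = 33.6, so x_B = 42.
Then x_E = 79.5 − 0.5·42 = 58.5.
Price P = 367 − 2·100.5 = 166.
B's profit: (166 − 40)·42 − 0.5(42)² = 4410.

4410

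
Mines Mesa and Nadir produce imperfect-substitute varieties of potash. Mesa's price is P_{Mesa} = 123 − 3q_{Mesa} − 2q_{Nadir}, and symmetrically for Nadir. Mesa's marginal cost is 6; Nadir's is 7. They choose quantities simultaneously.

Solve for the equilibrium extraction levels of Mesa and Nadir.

14.6875, 14.4375

Mine Mesa's profit: π = q_{Mesa}(123 − 3q_{Mesa} − 2q_{Nadir}) − 6q_{Mesa}.
∂π/∂q_{Mesa} = 117 − 6q_{Mesa} − 2q_{Nadir} = 0 ⇒ q_{Mesa} = 19.5 − (1/3)q_{Nadir}.
Similarly q_{Nadir} = 58/3 − (1/3)q_{Mesa}.
Solving the two reaction functions simultaneously: (1 − (−1/3)(−1/3))q_{Mesa} = 19.5 − (1/3)·(58/3), so (8/9)q_{Mesa} = 235/18 and q_{Mesa} = 14.6875.
Then q_{Nadir} = 58/3 − (1/3)·14.6875 = 14.4375.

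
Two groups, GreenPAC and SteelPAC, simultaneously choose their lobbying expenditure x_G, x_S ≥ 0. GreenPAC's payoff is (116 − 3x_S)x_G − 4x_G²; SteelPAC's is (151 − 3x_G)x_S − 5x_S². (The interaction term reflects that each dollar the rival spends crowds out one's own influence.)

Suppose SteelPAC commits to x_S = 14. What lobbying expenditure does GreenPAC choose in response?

9.25

Expanding GreenPAC's payoff: 116x_G − 3x_Sx_G − 4x_G².
∂π/∂x_G = 116 − 3x_S − 8x_G = 0, so x_G = 14.5 − 0.375x_S.
At x_S = 14: x_G = 14.5 − 0.375·14 = 9.25.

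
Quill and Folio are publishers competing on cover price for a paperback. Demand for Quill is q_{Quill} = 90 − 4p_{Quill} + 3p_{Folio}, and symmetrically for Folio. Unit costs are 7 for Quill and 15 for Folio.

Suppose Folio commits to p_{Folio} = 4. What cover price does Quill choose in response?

16.25

Quill's profit: π = (p_{Quill} − 7)(90 − 4p_{Quill} + 3p_{Folio}).
∂π/∂p_{Quill} = 118 − 8p_{Quill} + 3p_{Folio} = 0 ⇒ p_{Quill} = 14.75 + 0.375p_{Folio}.
At p_{Folio} = 4: p_{Quill} = 14.75 + 0.375·4 = 16.25.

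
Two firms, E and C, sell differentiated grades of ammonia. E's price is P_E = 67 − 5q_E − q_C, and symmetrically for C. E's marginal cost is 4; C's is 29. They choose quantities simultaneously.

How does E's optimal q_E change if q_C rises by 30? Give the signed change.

-3

Firm E's profit: π = q_E(67 − 5q_E − q_C) − 4q_E.
∂π/∂q_E = 63 − 10q_E − q_C = 0 ⇒ q_E = 6.3 − 0.1q_C.
The reaction-function slope is −0.1, so a 30-unit rise in q_C moves q_E by −0.1 × 30 = −3. E's best response falls — the actions are strategic substitutes.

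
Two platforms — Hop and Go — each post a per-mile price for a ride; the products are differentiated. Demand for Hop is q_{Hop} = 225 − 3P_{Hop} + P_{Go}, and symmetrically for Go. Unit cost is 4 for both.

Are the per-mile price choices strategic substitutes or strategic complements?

Hop's profit: π = (P_{Hop} − 4)(225 − 3P_{Hop} + P_{Go}).
∂π/∂P_{Hop} = 237 − 6P_{Hop} + P_{Go} = 0 ⇒ P_{Hop} = 39.5 + (1/6)P_{Go}.
The best-response slope dP_{Hop}/dP_{Go} = 1/6 > 0: the reaction function is upward-sloping, so the choices are strategic complements.

strategic complements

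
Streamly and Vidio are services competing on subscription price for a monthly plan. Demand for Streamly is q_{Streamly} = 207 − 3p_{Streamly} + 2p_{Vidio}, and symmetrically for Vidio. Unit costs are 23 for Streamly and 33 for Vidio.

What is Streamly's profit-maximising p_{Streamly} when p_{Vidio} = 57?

Streamly's profit: π = (p_{Streamly} − 23)(207 − 3p_{Streamly} + 2p_{Vidio}).
∂π/∂p_{Streamly} = 276 − 6p_{Streamly} + 2p_{Vidio} = 0 ⇒ p_{Streamly} = 46 + (1/3)p_{Vidio}.
At p_{Vidio} = 57: p_{Streamly} = 46 + (1/3)·57 = 65.

65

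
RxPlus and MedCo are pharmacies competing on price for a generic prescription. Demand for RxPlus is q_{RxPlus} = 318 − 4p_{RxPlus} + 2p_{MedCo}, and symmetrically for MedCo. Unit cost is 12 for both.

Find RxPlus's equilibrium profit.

9604

RxPlus's profit: π = (p_{RxPlus} − 12)(318 − 4p_{RxPlus} + 2p_{MedCo}).
∂π/∂p_{RxPlus} = 366 − 8p_{RxPlus} + 2p_{MedCo} = 0 ⇒ p_{RxPlus} = 45.75 + 0.25p_{MedCo}.
Setting p_{RxPlus} = p_{MedCo} in the reaction function: p_{RxPlus} = 45.75 + 0.25p_{RxPlus}, so p_{RxPlus} = 45.75 / 0.75 = 61.
q_{RxPlus} = 318 − 4·61 + 2·61 = 196.
Profit = (61 − 12)·196 = 9604.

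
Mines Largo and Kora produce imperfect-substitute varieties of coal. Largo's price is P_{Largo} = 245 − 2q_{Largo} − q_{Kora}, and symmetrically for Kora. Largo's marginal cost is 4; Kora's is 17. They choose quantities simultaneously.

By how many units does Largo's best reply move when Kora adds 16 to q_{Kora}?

Mine Largo's profit: π = q_{Largo}(245 − 2q_{Largo} − q_{Kora}) − 4q_{Largo}.
∂π/∂q_{Largo} = 241 − 4q_{Largo} − q_{Kora} = 0 ⇒ q_{Largo} = 60.25 − 0.25q_{Kora}.
The reaction-function slope is −0.25, so a 16-unit rise in q_{Kora} moves q_{Largo} by −0.25 × 16 = −4. Largo's best response falls — the actions are strategic substitutes.

-4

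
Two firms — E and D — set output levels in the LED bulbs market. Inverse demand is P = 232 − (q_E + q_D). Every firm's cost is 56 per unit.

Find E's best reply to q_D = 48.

64

Firm E's profit: π = q_E(232 − (q_E + q_D)) − 56q_E.
∂π/∂q_E = 176 − 2q_E − q_D = 0, so q_E = 88 − 0.5q_D.
At q_D = 48: q_E = 88 − 0.5·48 = 64.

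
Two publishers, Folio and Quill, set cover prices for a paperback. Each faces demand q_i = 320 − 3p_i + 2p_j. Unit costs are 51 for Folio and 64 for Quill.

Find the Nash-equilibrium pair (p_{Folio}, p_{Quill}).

Folio's profit: π = (p_{Folio} − 51)(320 − 3p_{Folio} + 2p_{Quill}).
∂π/∂p_{Folio} = 473 − 6p_{Folio} + 2p_{Quill} = 0 ⇒ p_{Folio} = 473/6 + (1/3)p_{Quill}.
Similarly p_{Quill} = 256/3 + (1/3)p_{Folio}.
Substituting the second reaction function into the first: p_{Folio} = 473/6 + (1/3)(256/3 + (1/3)p_{Folio}), which gives (8/9)p_{Folio} = 1931/18 ⇒ p_{Folio} = 120.6875.
Then p_{Quill} = 256/3 + (1/3)·120.6875 = 125.5625.

120.6875, 125.5625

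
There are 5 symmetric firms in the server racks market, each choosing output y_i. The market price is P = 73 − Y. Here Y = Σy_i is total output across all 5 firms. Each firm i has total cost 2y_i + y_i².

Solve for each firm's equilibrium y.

A representative firm's profit is π_i = y_i(73 − Y) − 2y_i − y_i², with Y = y_i + Σ_{j≠i} y_j.
First-order condition: 71 − 4y_i − Σ_{j≠i} y_j = 0.
Imposing symmetry (y_j = y for all j) turns Σ_{j≠i} y_j into 4y, so 71 = 8y and y = 8.875.

8.875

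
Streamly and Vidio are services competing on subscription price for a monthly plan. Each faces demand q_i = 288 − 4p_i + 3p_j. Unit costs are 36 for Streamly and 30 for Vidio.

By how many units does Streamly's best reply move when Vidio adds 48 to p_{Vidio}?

18

Streamly's profit: π = (p_{Streamly} − 36)(288 − 4p_{Streamly} + 3p_{Vidio}).
∂π/∂p_{Streamly} = 432 − 8p_{Streamly} + 3p_{Vidio} = 0 ⇒ p_{Streamly} = 54 + 0.375p_{Vidio}.
The reaction-function slope is 0.375, so a 48-unit rise in p_{Vidio} moves p_{Streamly} by 0.375 × 48 = 18. Streamly's best response rises — the actions are strategic complements.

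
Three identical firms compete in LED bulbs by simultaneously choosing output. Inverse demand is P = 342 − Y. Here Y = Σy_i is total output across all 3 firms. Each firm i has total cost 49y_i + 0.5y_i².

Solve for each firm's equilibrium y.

A representative firm's profit is π_i = y_i(342 − Y) − 49y_i − 0.5y_i², with Y = y_i + Σ_{j≠i} y_j.
First-order condition: 293 − 3y_i − Σ_{j≠i} y_j = 0.
With identical firms, set every y_j = y: then 293 − 3y − 2y = 0, i.e. y = 293/5 = 58.6.

58.6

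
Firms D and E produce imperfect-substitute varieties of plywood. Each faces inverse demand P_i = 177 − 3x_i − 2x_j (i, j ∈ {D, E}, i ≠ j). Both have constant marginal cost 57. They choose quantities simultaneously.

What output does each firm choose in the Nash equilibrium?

Firm D's profit: π = x_D(177 − 3x_D − 2x_E) − 57x_D.
∂π/∂x_D = 120 − 6x_D − 2x_E = 0 ⇒ x_D = 20 − (1/3)x_E.
Setting x_D = x_E in the reaction function: x_D = 20 − (1/3)x_D, so x_D = 20 / (4/3) = 15.

15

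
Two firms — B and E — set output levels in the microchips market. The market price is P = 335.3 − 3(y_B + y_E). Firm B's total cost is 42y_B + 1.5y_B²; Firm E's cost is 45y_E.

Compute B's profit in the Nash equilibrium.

Firm B's profit: π = y_B(335.3 − 3(y_B + y_E)) − 42y_B − 1.5y_B².
∂π/∂y_B = 293.3 − 9y_B − 3y_E = 0, so y_B = 2933/90 − (1/3)y_E.
For E: ∂π/∂y_E = 290.3 − 6y_E − 3y_B = 0 ⇒ y_E = 2903/60 − 0.5y_B.
Solving the two reaction functions simultaneously: (1 − (−1/3)(−0.5))y_B = 2933/90 − (1/3)·(2903/60), so (5/6)y_B = 2963/180 and y_B = 2963/150.
Then y_E = 2903/60 − 0.5·(2963/150) = 2888/75.
Price P = 335.3 − 3·58.26 = 160.52.
B's profit: (160.52 − 42)·(2963/150) − 1.5(2963/150)² = 1755.8738.

1755.8738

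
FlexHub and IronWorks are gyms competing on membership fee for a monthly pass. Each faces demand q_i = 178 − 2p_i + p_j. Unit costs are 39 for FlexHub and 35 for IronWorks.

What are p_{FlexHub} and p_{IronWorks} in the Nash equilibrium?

84.8, 83.2

FlexHub's profit: π = (p_{FlexHub} − 39)(178 − 2p_{FlexHub} + p_{IronWorks}).
∂π/∂p_{FlexHub} = 256 − 4p_{FlexHub} + p_{IronWorks} = 0 ⇒ p_{FlexHub} = 64 + 0.25p_{IronWorks}.
Similarly p_{IronWorks} = 62 + 0.25p_{FlexHub}.
Substituting the second reaction function into the first: p_{FlexHub} = 64 + 0.25(62 + 0.25p_{FlexHub}), which gives 0.9375p_{FlexHub} = 79.5 ⇒ p_{FlexHub} = 84.8.
Then p_{IronWorks} = 62 + 0.25·84.8 = 83.2.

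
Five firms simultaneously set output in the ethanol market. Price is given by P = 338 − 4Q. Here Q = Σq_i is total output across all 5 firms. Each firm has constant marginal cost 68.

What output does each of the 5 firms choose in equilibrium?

11.25

A representative firm's profit is π_i = q_i(338 − 4Q) − 68q_i, with Q = q_i + Σ_{j≠i} q_j.
First-order condition: 270 − 8q_i − 4Σ_{j≠i} q_j = 0.
In a symmetric equilibrium every firm chooses the same q, so Σ_{j≠i} q_j = 4q. The condition becomes 270 − 24q = 0, giving q = 270/24 = 11.25.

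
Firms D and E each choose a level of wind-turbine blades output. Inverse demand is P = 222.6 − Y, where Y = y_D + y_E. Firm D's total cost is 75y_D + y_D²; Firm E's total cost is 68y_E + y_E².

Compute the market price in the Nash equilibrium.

162.16

Firm D's profit: π = y_D(222.6 − (y_D + y_E)) − 75y_D − y_D².
∂π/∂y_D = 147.6 − 4y_D − y_E = 0, so y_D = 36.9 − 0.25y_E.
By the same steps for E: y_E = 38.65 − 0.25y_D.
Substituting the second reaction function into the first: y_D = 36.9 − 0.25(38.65 − 0.25y_D), which gives 0.9375y_D = 27.2375 ⇒ y_D = 2179/75.
Then y_E = 38.65 − 0.25·(2179/75) = 2354/75.
Equilibrium price: P = 222.6 − 60.44 = 162.16.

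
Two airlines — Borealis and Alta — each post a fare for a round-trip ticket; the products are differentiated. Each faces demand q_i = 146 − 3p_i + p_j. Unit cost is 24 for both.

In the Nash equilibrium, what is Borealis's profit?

Borealis's profit: π = (p_{Borealis} − 24)(146 − 3p_{Borealis} + p_{Alta}).
∂π/∂p_{Borealis} = 218 − 6p_{Borealis} + p_{Alta} = 0 ⇒ p_{Borealis} = 109/3 + (1/6)p_{Alta}.
The game is symmetric, so in equilibrium p_{Alta} = p_{Borealis}: the reaction function gives (5/6)p_{Borealis} = 109/3, hence p_{Borealis} = 43.6.
q_{Borealis} = 146 − 3·43.6 + 43.6 = 58.8.
Profit = (43.6 − 24)·58.8 = 1152.48.

1152.48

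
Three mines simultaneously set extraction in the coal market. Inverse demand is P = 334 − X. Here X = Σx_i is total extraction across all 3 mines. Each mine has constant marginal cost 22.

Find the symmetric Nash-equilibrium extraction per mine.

A representative mine's profit is π_i = x_i(334 − X) − 22x_i, with X = x_i + Σ_{j≠i} x_j.
First-order condition: 312 − 2x_i − Σ_{j≠i} x_j = 0.
With identical mines, set every x_j = x: then 312 − 2x − 2x = 0, i.e. x = 312/4 = 78.

78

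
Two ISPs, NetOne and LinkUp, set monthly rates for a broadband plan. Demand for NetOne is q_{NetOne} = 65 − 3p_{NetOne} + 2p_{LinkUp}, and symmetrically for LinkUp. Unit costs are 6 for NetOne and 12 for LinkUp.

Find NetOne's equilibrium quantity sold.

47.625

NetOne's profit: π = (p_{NetOne} − 6)(65 − 3p_{NetOne} + 2p_{LinkUp}).
∂π/∂p_{NetOne} = 83 − 6p_{NetOne} + 2p_{LinkUp} = 0 ⇒ p_{NetOne} = 83/6 + (1/3)p_{LinkUp}.
Similarly p_{LinkUp} = 101/6 + (1/3)p_{NetOne}.
Solving the two reaction functions simultaneously: (1 − (1/3)(1/3))p_{NetOne} = 83/6 + (1/3)·(101/6), so (8/9)p_{NetOne} = 175/9 and p_{NetOne} = 21.875.
Then p_{LinkUp} = 101/6 + (1/3)·21.875 = 24.125.
q_{NetOne} = 65 − 3·21.875 + 2·24.125 = 47.625.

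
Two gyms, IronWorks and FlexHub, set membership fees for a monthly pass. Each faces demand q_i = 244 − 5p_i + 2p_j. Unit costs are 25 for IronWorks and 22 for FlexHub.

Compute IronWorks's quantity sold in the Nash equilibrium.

104.0625

IronWorks's profit: π = (p_{IronWorks} − 25)(244 − 5p_{IronWorks} + 2p_{FlexHub}).
∂π/∂p_{IronWorks} = 369 − 10p_{IronWorks} + 2p_{FlexHub} = 0 ⇒ p_{IronWorks} = 36.9 + 0.2p_{FlexHub}.
Similarly p_{FlexHub} = 35.4 + 0.2p_{IronWorks}.
Solving the two reaction functions simultaneously: (1 − (0.2)(0.2))p_{IronWorks} = 36.9 + 0.2·35.4, so 0.96p_{IronWorks} = 43.98 and p_{IronWorks} = 45.8125.
Then p_{FlexHub} = 35.4 + 0.2·45.8125 = 44.5625.
q_{IronWorks} = 244 − 5·45.8125 + 2·44.5625 = 104.0625.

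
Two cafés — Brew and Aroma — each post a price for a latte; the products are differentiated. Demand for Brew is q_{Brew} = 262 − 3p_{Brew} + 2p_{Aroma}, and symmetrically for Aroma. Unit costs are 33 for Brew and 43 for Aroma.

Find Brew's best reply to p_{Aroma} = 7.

62.5

Brew's profit: π = (p_{Brew} − 33)(262 − 3p_{Brew} + 2p_{Aroma}).
∂π/∂p_{Brew} = 361 − 6p_{Brew} + 2p_{Aroma} = 0 ⇒ p_{Brew} = 361/6 + (1/3)p_{Aroma}.
At p_{Aroma} = 7: p_{Brew} = 361/6 + (1/3)·7 = 62.5.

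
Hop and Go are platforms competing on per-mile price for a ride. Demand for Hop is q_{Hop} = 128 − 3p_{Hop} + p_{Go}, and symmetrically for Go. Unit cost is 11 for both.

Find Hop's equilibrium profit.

1348.32

Hop's profit: π = (p_{Hop} − 11)(128 − 3p_{Hop} + p_{Go}).
∂π/∂p_{Hop} = 161 − 6p_{Hop} + p_{Go} = 0 ⇒ p_{Hop} = 161/6 + (1/6)p_{Go}.
The game is symmetric, so in equilibrium p_{Go} = p_{Hop}: the reaction function gives (5/6)p_{Hop} = 161/6, hence p_{Hop} = 32.2.
q_{Hop} = 128 − 3·32.2 + 32.2 = 63.6.
Profit = (32.2 − 11)·63.6 = 1348.32.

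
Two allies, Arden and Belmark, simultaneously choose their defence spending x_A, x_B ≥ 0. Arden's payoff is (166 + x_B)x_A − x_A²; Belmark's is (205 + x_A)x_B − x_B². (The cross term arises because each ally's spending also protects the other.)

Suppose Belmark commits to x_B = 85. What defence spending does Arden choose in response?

Expanding Arden's payoff: 166x_A + x_Bx_A − x_A².
∂π/∂x_A = 166 + x_B − 2x_A = 0, so x_A = 83 + 0.5x_B.
At x_B = 85: x_A = 83 + 0.5·85 = 125.5.

125.5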